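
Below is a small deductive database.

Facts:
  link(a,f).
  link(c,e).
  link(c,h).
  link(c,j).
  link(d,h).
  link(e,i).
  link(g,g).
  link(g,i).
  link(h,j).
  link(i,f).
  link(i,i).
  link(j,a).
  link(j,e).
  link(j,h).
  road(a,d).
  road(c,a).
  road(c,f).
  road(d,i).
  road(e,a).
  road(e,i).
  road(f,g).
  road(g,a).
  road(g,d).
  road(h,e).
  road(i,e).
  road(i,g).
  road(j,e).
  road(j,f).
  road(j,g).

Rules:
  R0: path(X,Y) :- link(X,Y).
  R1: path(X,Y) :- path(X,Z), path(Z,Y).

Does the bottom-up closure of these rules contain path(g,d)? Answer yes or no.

no

round 1: derive path(a,f) via R0 from link(a,f)
round 1: derive path(c,e) via R0 from link(c,e)
round 1: derive path(c,h) via R0 from link(c,h)
round 1: derive path(c,j) via R0 from link(c,j)
round 1: derive path(d,h) via R0 from link(d,h)
round 1: derive path(e,i) via R0 from link(e,i)
round 1: derive path(g,g) via R0 from link(g,g)
round 1: derive path(g,i) via R0 from link(g,i)
round 1: derive path(h,j) via R0 from link(h,j)
round 1: derive path(i,f) via R0 from link(i,f)
round 1: derive path(i,i) via R0 from link(i,i)
round 1: derive path(j,a) via R0 from link(j,a)
round 1: derive path(j,e) via R0 from link(j,e)
round 1: derive path(j,h) via R0 from link(j,h)
round 2: derive path(c,a) via R1 from path(c,j), path(j,a)
round 2: derive path(c,i) via R1 from path(c,e), path(e,i)
round 2: derive path(d,j) via R1 from path(d,h), path(h,j)
round 2: derive path(e,f) via R1 from path(e,i), path(i,f)
round 2: derive path(g,f) via R1 from path(g,i), path(i,f)
round 2: derive path(h,a) via R1 from path(h,j), path(j,a)
round 2: derive path(h,e) via R1 from path(h,j), path(j,e)
round 2: derive path(h,h) via R1 from path(h,j), path(j,h)
round 2: derive path(j,f) via R1 from path(j,a), path(a,f)
round 2: derive path(j,i) via R1 from path(j,e), path(e,i)
round 2: derive path(j,j) via R1 from path(j,h), path(h,j)
round 3: derive path(c,f) via R1 from path(c,a), path(a,f)
round 3: derive path(d,a) via R1 from path(d,h), path(h,a)
round 3: derive path(d,e) via R1 from path(d,h), path(h,e)
round 3: derive path(d,f) via R1 from path(d,j), path(j,f)
round 3: derive path(d,i) via R1 from path(d,j), path(j,i)
round 3: derive path(h,f) via R1 from path(h,a), path(a,f)
round 3: derive path(h,i) via R1 from path(h,e), path(e,i)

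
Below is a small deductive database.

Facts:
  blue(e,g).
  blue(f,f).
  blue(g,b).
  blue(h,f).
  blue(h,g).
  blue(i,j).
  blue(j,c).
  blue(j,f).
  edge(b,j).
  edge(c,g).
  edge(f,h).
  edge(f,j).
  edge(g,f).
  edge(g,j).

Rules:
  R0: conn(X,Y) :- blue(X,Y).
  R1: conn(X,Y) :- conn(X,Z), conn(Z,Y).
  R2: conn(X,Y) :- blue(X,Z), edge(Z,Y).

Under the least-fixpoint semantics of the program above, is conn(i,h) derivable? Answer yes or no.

yes

round 1: derive conn(e,g) via R0 from blue(e,g)
round 1: derive conn(f,f) via R0 from blue(f,f)
round 1: derive conn(g,b) via R0 from blue(g,b)
round 1: derive conn(h,f) via R0 from blue(h,f)
round 1: derive conn(h,g) via R0 from blue(h,g)
round 1: derive conn(i,j) via R0 from blue(i,j)
round 1: derive conn(j,c) via R0 from blue(j,c)
round 1: derive conn(j,f) via R0 from blue(j,f)
round 1: derive conn(e,f) via R2 from blue(e,g), edge(g,f)
round 1: derive conn(e,j) via R2 from blue(e,g), edge(g,j)
round 1: derive conn(f,h) via R2 from blue(f,f), edge(f,h)
round 1: derive conn(f,j) via R2 from blue(f,f), edge(f,j)
round 1: derive conn(g,j) via R2 from blue(g,b), edge(b,j)
round 1: derive conn(h,h) via R2 from blue(h,f), edge(f,h)
round 1: derive conn(h,j) via R2 from blue(h,f), edge(f,j)
round 1: derive conn(j,g) via R2 from blue(j,c), edge(c,g)
round 1: derive conn(j,h) via R2 from blue(j,f), edge(f,h)
round 1: derive conn(j,j) via R2 from blue(j,f), edge(f,j)
round 2: derive conn(e,b) via R1 from conn(e,g), conn(g,b)
round 2: derive conn(e,c) via R1 from conn(e,j), conn(j,c)
round 2: derive conn(e,h) via R1 from conn(e,f), conn(f,h)
round 2: derive conn(f,c) via R1 from conn(f,j), conn(j,c)
round 2: derive conn(f,g) via R1 from conn(f,h), conn(h,g)
round 2: derive conn(g,c) via R1 from conn(g,j), conn(j,c)
round 2: derive conn(g,f) via R1 from conn(g,j), conn(j,f)
round 2: derive conn(g,g) via R1 from conn(g,j), conn(j,g)
round 2: derive conn(g,h) via R1 from conn(g,j), conn(j,h)
round 2: derive conn(h,b) via R1 from conn(h,g), conn(g,b)
round 2: derive conn(h,c) via R1 from conn(h,j), conn(j,c)
round 2: derive conn(i,c) via R1 from conn(i,j), conn(j,c)
round 2: derive conn(i,f) via R1 from conn(i,j), conn(j,f)
round 2: derive conn(i,g) via R1 from conn(i,j), conn(j,g)
round 2: derive conn(i,h) via R1 from conn(i,j), conn(j,h)
round 2: derive conn(j,b) via R1 from conn(j,g), conn(g,b)
round 3: derive conn(f,b) via R1 from conn(f,g), conn(g,b)
round 3: derive conn(i,b) via R1 from conn(i,g), conn(g,b)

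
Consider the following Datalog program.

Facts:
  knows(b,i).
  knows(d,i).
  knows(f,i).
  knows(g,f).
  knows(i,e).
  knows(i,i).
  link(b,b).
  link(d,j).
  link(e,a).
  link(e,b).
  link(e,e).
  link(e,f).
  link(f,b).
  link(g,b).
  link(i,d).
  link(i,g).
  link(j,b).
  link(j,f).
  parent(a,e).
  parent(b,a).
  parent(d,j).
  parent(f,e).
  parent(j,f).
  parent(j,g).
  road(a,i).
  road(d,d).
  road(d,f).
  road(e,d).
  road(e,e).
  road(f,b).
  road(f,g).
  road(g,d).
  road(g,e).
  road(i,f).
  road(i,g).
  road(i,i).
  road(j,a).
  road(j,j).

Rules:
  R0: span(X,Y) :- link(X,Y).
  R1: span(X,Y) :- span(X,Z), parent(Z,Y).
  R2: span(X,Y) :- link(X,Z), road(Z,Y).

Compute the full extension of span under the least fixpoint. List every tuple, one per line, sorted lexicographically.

span(b,a)
span(b,b)
span(b,e)
span(d,a)
span(d,e)
span(d,f)
span(d,g)
span(d,j)
span(e,a)
span(e,b)
span(e,d)
span(e,e)
span(e,f)
span(e,g)
span(e,i)
span(e,j)
span(f,a)
span(f,b)
span(f,e)
span(g,a)
span(g,b)
span(g,e)
span(i,d)
span(i,e)
span(i,f)
span(i,g)
span(i,j)
span(j,a)
span(j,b)
span(j,e)
span(j,f)
span(j,g)

round 1: derive span(b,b) via R0 from link(b,b)
round 1: derive span(d,j) via R0 from link(d,j)
round 1: derive span(e,a) via R0 from link(e,a)
round 1: derive span(e,b) via R0 from link(e,b)
round 1: derive span(e,e) via R0 from link(e,e)
round 1: derive span(e,f) via R0 from link(e,f)
round 1: derive span(f,b) via R0 from link(f,b)
round 1: derive span(g,b) via R0 from link(g,b)
round 1: derive span(i,d) via R0 from link(i,d)
round 1: derive span(i,g) via R0 from link(i,g)
round 1: derive span(j,b) via R0 from link(j,b)
round 1: derive span(j,f) via R0 from link(j,f)
round 1: derive span(d,a) via R2 from link(d,j), road(j,a)
round 1: derive span(e,d) via R2 from link(e,e), road(e,d)
round 1: derive span(e,g) via R2 from link(e,f), road(f,g)
round 1: derive span(e,i) via R2 from link(e,a), road(a,i)
round 1: derive span(i,e) via R2 from link(i,g), road(g,e)
round 1: derive span(i,f) via R2 from link(i,d), road(d,f)
round 1: derive span(j,g) via R2 from link(j,f), road(f,g)
round 2: derive span(b,a) via R1 from span(b,b), parent(b,a)
round 2: derive span(d,e) via R1 from span(d,a), parent(a,e)
round 2: derive span(d,f) via R1 from span(d,j), parent(j,f)
round 2: derive span(d,g) via R1 from span(d,j), parent(j,g)
round 2: derive span(e,j) via R1 from span(e,d), parent(d,j)
round 2: derive span(f,a) via R1 from span(f,b), parent(b,a)
round 2: derive span(g,a) via R1 from span(g,b), parent(b,a)
round 2: derive span(i,j) via R1 from span(i,d), parent(d,j)
round 2: derive span(j,a) via R1 from span(j,b), parent(b,a)
round 2: derive span(j,e) via R1 from span(j,f), parent(f,e)
round 3: derive span(b,e) via R1 from span(b,a), parent(a,e)
round 3: derive span(f,e) via R1 from span(f,a), parent(a,e)
round 3: derive span(g,e) via R1 from span(g,a), parent(a,e)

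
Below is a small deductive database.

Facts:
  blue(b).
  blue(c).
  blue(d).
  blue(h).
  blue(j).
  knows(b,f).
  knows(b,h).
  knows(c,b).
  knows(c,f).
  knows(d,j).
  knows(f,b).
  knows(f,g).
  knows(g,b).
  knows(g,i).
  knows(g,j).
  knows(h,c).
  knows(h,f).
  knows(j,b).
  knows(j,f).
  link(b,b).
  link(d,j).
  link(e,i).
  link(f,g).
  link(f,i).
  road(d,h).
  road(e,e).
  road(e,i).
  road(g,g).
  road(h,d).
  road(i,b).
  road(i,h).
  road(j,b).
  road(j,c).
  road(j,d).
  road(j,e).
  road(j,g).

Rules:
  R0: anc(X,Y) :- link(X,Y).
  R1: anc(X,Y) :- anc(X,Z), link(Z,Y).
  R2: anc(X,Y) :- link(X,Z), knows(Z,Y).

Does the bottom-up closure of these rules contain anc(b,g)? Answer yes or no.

round 1: derive anc(b,b) via R0 from link(b,b)
round 1: derive anc(d,j) via R0 from link(d,j)
round 1: derive anc(e,i) via R0 from link(e,i)
round 1: derive anc(f,g) via R0 from link(f,g)
round 1: derive anc(f,i) via R0 from link(f,i)
round 1: derive anc(b,f) via R2 from link(b,b), knows(b,f)
round 1: derive anc(b,h) via R2 from link(b,b), knows(b,h)
round 1: derive anc(d,b) via R2 from link(d,j), knows(j,b)
round 1: derive anc(d,f) via R2 from link(d,j), knows(j,f)
round 1: derive anc(f,b) via R2 from link(f,g), knows(g,b)
round 1: derive anc(f,j) via R2 from link(f,g), knows(g,j)
round 2: derive anc(b,g) via R1 from anc(b,f), link(f,g)
round 2: derive anc(b,i) via R1 from anc(b,f), link(f,i)
round 2: derive anc(d,g) via R1 from anc(d,f), link(f,g)
round 2: derive anc(d,i) via R1 from anc(d,f), link(f,i)

yes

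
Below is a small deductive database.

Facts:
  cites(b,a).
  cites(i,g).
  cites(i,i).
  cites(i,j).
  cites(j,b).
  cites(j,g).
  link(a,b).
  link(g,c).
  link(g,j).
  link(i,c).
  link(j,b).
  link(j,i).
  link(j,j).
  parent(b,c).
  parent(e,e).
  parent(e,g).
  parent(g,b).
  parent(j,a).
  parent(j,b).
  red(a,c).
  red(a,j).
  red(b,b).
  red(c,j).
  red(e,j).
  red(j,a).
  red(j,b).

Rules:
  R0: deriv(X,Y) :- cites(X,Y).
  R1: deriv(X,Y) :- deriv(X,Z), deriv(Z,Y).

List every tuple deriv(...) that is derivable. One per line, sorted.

round 1: derive deriv(b,a) via R0 from cites(b,a)
round 1: derive deriv(i,g) via R0 from cites(i,g)
round 1: derive deriv(i,i) via R0 from cites(i,i)
round 1: derive deriv(i,j) via R0 from cites(i,j)
round 1: derive deriv(j,b) via R0 from cites(j,b)
round 1: derive deriv(j,g) via R0 from cites(j,g)
round 2: derive deriv(i,b) via R1 from deriv(i,j), deriv(j,b)
round 2: derive deriv(j,a) via R1 from deriv(j,b), deriv(b,a)
round 3: derive deriv(i,a) via R1 from deriv(i,b), deriv(b,a)

deriv(b,a)
deriv(i,a)
deriv(i,b)
deriv(i,g)
deriv(i,i)
deriv(i,j)
deriv(j,a)
deriv(j,b)
deriv(j,g)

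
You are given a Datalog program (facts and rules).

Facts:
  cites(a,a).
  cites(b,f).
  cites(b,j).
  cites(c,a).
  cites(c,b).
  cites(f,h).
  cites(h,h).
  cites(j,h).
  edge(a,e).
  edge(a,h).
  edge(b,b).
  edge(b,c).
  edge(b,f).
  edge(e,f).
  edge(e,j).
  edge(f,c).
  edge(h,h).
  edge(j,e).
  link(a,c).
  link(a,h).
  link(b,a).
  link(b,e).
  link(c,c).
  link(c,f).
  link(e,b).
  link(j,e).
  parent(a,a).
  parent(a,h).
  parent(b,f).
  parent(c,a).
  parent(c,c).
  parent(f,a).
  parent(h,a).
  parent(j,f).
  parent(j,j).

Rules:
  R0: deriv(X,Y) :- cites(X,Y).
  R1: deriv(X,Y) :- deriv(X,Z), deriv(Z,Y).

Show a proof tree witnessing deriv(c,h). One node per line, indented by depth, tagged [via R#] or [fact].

round 1: derive deriv(a,a) via R0 from cites(a,a)
round 1: derive deriv(b,f) via R0 from cites(b,f)
round 1: derive deriv(b,j) via R0 from cites(b,j)
round 1: derive deriv(c,a) via R0 from cites(c,a)
round 1: derive deriv(c,b) via R0 from cites(c,b)
round 1: derive deriv(f,h) via R0 from cites(f,h)
round 1: derive deriv(h,h) via R0 from cites(h,h)
round 1: derive deriv(j,h) via R0 from cites(j,h)
round 2: derive deriv(b,h) via R1 from deriv(b,f), deriv(f,h)
round 2: derive deriv(c,f) via R1 from deriv(c,b), deriv(b,f)
round 2: derive deriv(c,j) via R1 from deriv(c,b), deriv(b,j)
round 3: derive deriv(c,h) via R1 from deriv(c,b), deriv(b,h)

deriv(c,h)  [via R1]
  deriv(c,b)  [via R0]
    cites(c,b)  [fact]
  deriv(b,h)  [via R1]
    deriv(b,f)  [via R0]
      cites(b,f)  [fact]
    deriv(f,h)  [via R0]
      cites(f,h)  [fact]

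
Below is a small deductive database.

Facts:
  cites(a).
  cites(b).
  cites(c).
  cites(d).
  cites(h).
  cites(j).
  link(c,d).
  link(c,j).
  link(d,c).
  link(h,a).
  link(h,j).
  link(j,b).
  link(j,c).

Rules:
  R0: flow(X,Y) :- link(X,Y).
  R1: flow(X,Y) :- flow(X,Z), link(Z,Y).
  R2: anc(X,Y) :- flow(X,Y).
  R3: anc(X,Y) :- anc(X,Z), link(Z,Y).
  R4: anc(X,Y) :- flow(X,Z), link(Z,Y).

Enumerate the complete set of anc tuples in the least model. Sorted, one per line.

anc(c,b)
anc(c,c)
anc(c,d)
anc(c,j)
anc(d,b)
anc(d,c)
anc(d,d)
anc(d,j)
anc(h,a)
anc(h,b)
anc(h,c)
anc(h,d)
anc(h,j)
anc(j,b)
anc(j,c)
anc(j,d)
anc(j,j)

round 1: derive flow(c,d) via R0 from link(c,d)
round 1: derive flow(c,j) via R0 from link(c,j)
round 1: derive flow(d,c) via R0 from link(d,c)
round 1: derive flow(h,a) via R0 from link(h,a)
round 1: derive flow(h,j) via R0 from link(h,j)
round 1: derive flow(j,b) via R0 from link(j,b)
round 1: derive flow(j,c) via R0 from link(j,c)
round 2: derive flow(c,b) via R1 from flow(c,j), link(j,b)
round 2: derive flow(c,c) via R1 from flow(c,d), link(d,c)
round 2: derive flow(d,d) via R1 from flow(d,c), link(c,d)
round 2: derive flow(d,j) via R1 from flow(d,c), link(c,j)
round 2: derive flow(h,b) via R1 from flow(h,j), link(j,b)
round 2: derive flow(h,c) via R1 from flow(h,j), link(j,c)
round 2: derive flow(j,d) via R1 from flow(j,c), link(c,d)
round 2: derive flow(j,j) via R1 from flow(j,c), link(c,j)
round 2: derive anc(c,d) via R2 from flow(c,d)
round 2: derive anc(c,j) via R2 from flow(c,j)
round 2: derive anc(d,c) via R2 from flow(d,c)
round 2: derive anc(h,a) via R2 from flow(h,a)
round 2: derive anc(h,j) via R2 from flow(h,j)
round 2: derive anc(j,b) via R2 from flow(j,b)
round 2: derive anc(j,c) via R2 from flow(j,c)
round 2: derive anc(c,b) via R4 from flow(c,j), link(j,b)
round 2: derive anc(c,c) via R4 from flow(c,d), link(d,c)
round 2: derive anc(d,d) via R4 from flow(d,c), link(c,d)
round 2: derive anc(d,j) via R4 from flow(d,c), link(c,j)
round 2: derive anc(h,b) via R4 from flow(h,j), link(j,b)
round 2: derive anc(h,c) via R4 from flow(h,j), link(j,c)
round 2: derive anc(j,d) via R4 from flow(j,c), link(c,d)
round 2: derive anc(j,j) via R4 from flow(j,c), link(c,j)
round 3: derive flow(d,b) via R1 from flow(d,j), link(j,b)
round 3: derive flow(h,d) via R1 from flow(h,c), link(c,d)
round 3: derive anc(d,b) via R3 from anc(d,j), link(j,b)
round 3: derive anc(h,d) via R3 from anc(h,c), link(c,d)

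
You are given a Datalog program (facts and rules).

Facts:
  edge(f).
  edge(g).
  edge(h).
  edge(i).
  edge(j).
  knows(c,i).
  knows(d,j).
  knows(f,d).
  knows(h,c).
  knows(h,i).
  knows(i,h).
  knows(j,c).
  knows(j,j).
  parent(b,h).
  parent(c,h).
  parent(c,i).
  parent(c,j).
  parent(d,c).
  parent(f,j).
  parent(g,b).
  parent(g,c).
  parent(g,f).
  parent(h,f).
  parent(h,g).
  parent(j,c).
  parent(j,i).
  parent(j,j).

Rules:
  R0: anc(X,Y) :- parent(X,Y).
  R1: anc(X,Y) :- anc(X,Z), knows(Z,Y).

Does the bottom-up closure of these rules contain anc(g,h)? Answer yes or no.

yes

round 1: derive anc(b,h) via R0 from parent(b,h)
round 1: derive anc(c,h) via R0 from parent(c,h)
round 1: derive anc(c,i) via R0 from parent(c,i)
round 1: derive anc(c,j) via R0 from parent(c,j)
round 1: derive anc(d,c) via R0 from parent(d,c)
round 1: derive anc(f,j) via R0 from parent(f,j)
round 1: derive anc(g,b) via R0 from parent(g,b)
round 1: derive anc(g,c) via R0 from parent(g,c)
round 1: derive anc(g,f) via R0 from parent(g,f)
round 1: derive anc(h,f) via R0 from parent(h,f)
round 1: derive anc(h,g) via R0 from parent(h,g)
round 1: derive anc(j,c) via R0 from parent(j,c)
round 1: derive anc(j,i) via R0 from parent(j,i)
round 1: derive anc(j,j) via R0 from parent(j,j)
round 2: derive anc(b,c) via R1 from anc(b,h), knows(h,c)
round 2: derive anc(b,i) via R1 from anc(b,h), knows(h,i)
round 2: derive anc(c,c) via R1 from anc(c,h), knows(h,c)
round 2: derive anc(d,i) via R1 from anc(d,c), knows(c,i)
round 2: derive anc(f,c) via R1 from anc(f,j), knows(j,c)
round 2: derive anc(g,d) via R1 from anc(g,f), knows(f,d)
round 2: derive anc(g,i) via R1 from anc(g,c), knows(c,i)
round 2: derive anc(h,d) via R1 from anc(h,f), knows(f,d)
round 2: derive anc(j,h) via R1 from anc(j,i), knows(i,h)
round 3: derive anc(d,h) via R1 from anc(d,i), knows(i,h)
round 3: derive anc(f,i) via R1 from anc(f,c), knows(c,i)
round 3: derive anc(g,h) via R1 from anc(g,i), knows(i,h)
round 3: derive anc(g,j) via R1 from anc(g,d), knows(d,j)
round 3: derive anc(h,j) via R1 from anc(h,d), knows(d,j)
round 4: derive anc(f,h) via R1 from anc(f,i), knows(i,h)
round 4: derive anc(h,c) via R1 from anc(h,j), knows(j,c)
round 5: derive anc(h,i) via R1 from anc(h,c), knows(c,i)
round 6: derive anc(h,h) via R1 from anc(h,i), knows(i,h)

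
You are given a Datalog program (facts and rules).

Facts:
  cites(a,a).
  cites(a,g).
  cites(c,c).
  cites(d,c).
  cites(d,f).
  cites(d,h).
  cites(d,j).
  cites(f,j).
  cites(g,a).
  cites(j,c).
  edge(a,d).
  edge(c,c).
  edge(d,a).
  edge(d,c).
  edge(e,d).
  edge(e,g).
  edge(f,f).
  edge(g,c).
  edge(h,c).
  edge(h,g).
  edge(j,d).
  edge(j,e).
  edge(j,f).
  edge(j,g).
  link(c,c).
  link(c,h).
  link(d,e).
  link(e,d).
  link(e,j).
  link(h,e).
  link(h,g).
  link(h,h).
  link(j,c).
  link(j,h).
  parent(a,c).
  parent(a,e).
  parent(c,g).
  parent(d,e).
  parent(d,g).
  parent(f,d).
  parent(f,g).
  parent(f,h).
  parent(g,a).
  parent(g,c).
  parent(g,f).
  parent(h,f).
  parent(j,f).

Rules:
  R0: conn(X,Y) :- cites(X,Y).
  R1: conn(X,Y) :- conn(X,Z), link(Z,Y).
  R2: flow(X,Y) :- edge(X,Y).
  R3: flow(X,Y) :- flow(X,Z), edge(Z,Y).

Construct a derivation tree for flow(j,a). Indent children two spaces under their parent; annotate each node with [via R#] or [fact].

round 1: derive flow(a,d) via R2 from edge(a,d)
round 1: derive flow(c,c) via R2 from edge(c,c)
round 1: derive flow(d,a) via R2 from edge(d,a)
round 1: derive flow(d,c) via R2 from edge(d,c)
round 1: derive flow(e,d) via R2 from edge(e,d)
round 1: derive flow(e,g) via R2 from edge(e,g)
round 1: derive flow(f,f) via R2 from edge(f,f)
round 1: derive flow(g,c) via R2 from edge(g,c)
round 1: derive flow(h,c) via R2 from edge(h,c)
round 1: derive flow(h,g) via R2 from edge(h,g)
round 1: derive flow(j,d) via R2 from edge(j,d)
round 1: derive flow(j,e) via R2 from edge(j,e)
round 1: derive flow(j,f) via R2 from edge(j,f)
round 1: derive flow(j,g) via R2 from edge(j,g)
round 2: derive flow(a,a) via R3 from flow(a,d), edge(d,a)
round 2: derive flow(a,c) via R3 from flow(a,d), edge(d,c)
round 2: derive flow(d,d) via R3 from flow(d,a), edge(a,d)
round 2: derive flow(e,a) via R3 from flow(e,d), edge(d,a)
round 2: derive flow(e,c) via R3 from flow(e,d), edge(d,c)
round 2: derive flow(j,a) via R3 from flow(j,d), edge(d,a)
round 2: derive flow(j,c) via R3 from flow(j,d), edge(d,c)

flow(j,a)  [via R3]
  flow(j,d)  [via R2]
    edge(j,d)  [fact]
  edge(d,a)  [fact]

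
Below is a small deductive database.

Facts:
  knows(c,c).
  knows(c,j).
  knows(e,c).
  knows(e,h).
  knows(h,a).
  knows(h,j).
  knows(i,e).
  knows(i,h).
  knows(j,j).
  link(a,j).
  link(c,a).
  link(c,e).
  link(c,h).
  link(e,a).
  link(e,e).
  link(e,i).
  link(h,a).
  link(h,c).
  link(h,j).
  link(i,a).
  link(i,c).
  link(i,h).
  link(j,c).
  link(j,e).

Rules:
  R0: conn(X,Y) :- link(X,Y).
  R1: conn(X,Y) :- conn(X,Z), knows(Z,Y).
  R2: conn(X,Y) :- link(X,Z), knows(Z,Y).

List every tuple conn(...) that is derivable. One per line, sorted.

conn(a,j)
conn(c,a)
conn(c,c)
conn(c,e)
conn(c,h)
conn(c,j)
conn(e,a)
conn(e,c)
conn(e,e)
conn(e,h)
conn(e,i)
conn(e,j)
conn(h,a)
conn(h,c)
conn(h,j)
conn(i,a)
conn(i,c)
conn(i,h)
conn(i,j)
conn(j,a)
conn(j,c)
conn(j,e)
conn(j,h)
conn(j,j)

round 1: derive conn(a,j) via R0 from link(a,j)
round 1: derive conn(c,a) via R0 from link(c,a)
round 1: derive conn(c,e) via R0 from link(c,e)
round 1: derive conn(c,h) via R0 from link(c,h)
round 1: derive conn(e,a) via R0 from link(e,a)
round 1: derive conn(e,e) via R0 from link(e,e)
round 1: derive conn(e,i) via R0 from link(e,i)
round 1: derive conn(h,a) via R0 from link(h,a)
round 1: derive conn(h,c) via R0 from link(h,c)
round 1: derive conn(h,j) via R0 from link(h,j)
round 1: derive conn(i,a) via R0 from link(i,a)
round 1: derive conn(i,c) via R0 from link(i,c)
round 1: derive conn(i,h) via R0 from link(i,h)
round 1: derive conn(j,c) via R0 from link(j,c)
round 1: derive conn(j,e) via R0 from link(j,e)
round 1: derive conn(c,c) via R2 from link(c,e), knows(e,c)
round 1: derive conn(c,j) via R2 from link(c,h), knows(h,j)
round 1: derive conn(e,c) via R2 from link(e,e), knows(e,c)
round 1: derive conn(e,h) via R2 from link(e,e), knows(e,h)
round 1: derive conn(i,j) via R2 from link(i,c), knows(c,j)
round 1: derive conn(j,h) via R2 from link(j,e), knows(e,h)
round 1: derive conn(j,j) via R2 from link(j,c), knows(c,j)
round 2: derive conn(e,j) via R1 from conn(e,c), knows(c,j)
round 2: derive conn(j,a) via R1 from conn(j,h), knows(h,a)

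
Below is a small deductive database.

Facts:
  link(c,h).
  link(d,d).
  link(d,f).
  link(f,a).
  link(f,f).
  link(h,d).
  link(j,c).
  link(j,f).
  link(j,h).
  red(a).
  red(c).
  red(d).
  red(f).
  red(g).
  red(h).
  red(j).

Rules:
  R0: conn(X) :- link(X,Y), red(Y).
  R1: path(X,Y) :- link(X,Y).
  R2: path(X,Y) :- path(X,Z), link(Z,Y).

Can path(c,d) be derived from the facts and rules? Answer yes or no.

round 1: derive path(c,h) via R1 from link(c,h)
round 1: derive path(d,d) via R1 from link(d,d)
round 1: derive path(d,f) via R1 from link(d,f)
round 1: derive path(f,a) via R1 from link(f,a)
round 1: derive path(f,f) via R1 from link(f,f)
round 1: derive path(h,d) via R1 from link(h,d)
round 1: derive path(j,c) via R1 from link(j,c)
round 1: derive path(j,f) via R1 from link(j,f)
round 1: derive path(j,h) via R1 from link(j,h)
round 2: derive path(c,d) via R2 from path(c,h), link(h,d)
round 2: derive path(d,a) via R2 from path(d,f), link(f,a)
round 2: derive path(h,f) via R2 from path(h,d), link(d,f)
round 2: derive path(j,a) via R2 from path(j,f), link(f,a)
round 2: derive path(j,d) via R2 from path(j,h), link(h,d)
round 3: derive path(c,f) via R2 from path(c,d), link(d,f)
round 3: derive path(h,a) via R2 from path(h,f), link(f,a)
round 4: derive path(c,a) via R2 from path(c,f), link(f,a)

yes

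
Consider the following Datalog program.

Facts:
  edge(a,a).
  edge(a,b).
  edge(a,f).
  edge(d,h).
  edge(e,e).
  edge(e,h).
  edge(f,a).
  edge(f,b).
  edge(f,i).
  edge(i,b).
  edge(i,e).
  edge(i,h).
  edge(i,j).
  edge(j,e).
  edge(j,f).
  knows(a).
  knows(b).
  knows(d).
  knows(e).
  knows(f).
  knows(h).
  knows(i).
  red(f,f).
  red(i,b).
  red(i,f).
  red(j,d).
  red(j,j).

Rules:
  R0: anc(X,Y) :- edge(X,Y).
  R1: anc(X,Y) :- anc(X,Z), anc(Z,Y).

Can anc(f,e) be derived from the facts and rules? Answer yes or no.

yes

round 1: derive anc(a,a) via R0 from edge(a,a)
round 1: derive anc(a,b) via R0 from edge(a,b)
round 1: derive anc(a,f) via R0 from edge(a,f)
round 1: derive anc(d,h) via R0 from edge(d,h)
round 1: derive anc(e,e) via R0 from edge(e,e)
round 1: derive anc(e,h) via R0 from edge(e,h)
round 1: derive anc(f,a) via R0 from edge(f,a)
round 1: derive anc(f,b) via R0 from edge(f,b)
round 1: derive anc(f,i) via R0 from edge(f,i)
round 1: derive anc(i,b) via R0 from edge(i,b)
round 1: derive anc(i,e) via R0 from edge(i,e)
round 1: derive anc(i,h) via R0 from edge(i,h)
round 1: derive anc(i,j) via R0 from edge(i,j)
round 1: derive anc(j,e) via R0 from edge(j,e)
round 1: derive anc(j,f) via R0 from edge(j,f)
round 2: derive anc(a,i) via R1 from anc(a,f), anc(f,i)
round 2: derive anc(f,e) via R1 from anc(f,i), anc(i,e)
round 2: derive anc(f,f) via R1 from anc(f,a), anc(a,f)
round 2: derive anc(f,h) via R1 from anc(f,i), anc(i,h)
round 2: derive anc(f,j) via R1 from anc(f,i), anc(i,j)
round 2: derive anc(i,f) via R1 from anc(i,j), anc(j,f)
round 2: derive anc(j,a) via R1 from anc(j,f), anc(f,a)
round 2: derive anc(j,b) via R1 from anc(j,f), anc(f,b)
round 2: derive anc(j,h) via R1 from anc(j,e), anc(e,h)
round 2: derive anc(j,i) via R1 from anc(j,f), anc(f,i)
round 3: derive anc(a,e) via R1 from anc(a,f), anc(f,e)
round 3: derive anc(a,h) via R1 from anc(a,f), anc(f,h)
round 3: derive anc(a,j) via R1 from anc(a,f), anc(f,j)
round 3: derive anc(i,a) via R1 from anc(i,f), anc(f,a)
round 3: derive anc(i,i) via R1 from anc(i,f), anc(f,i)
round 3: derive anc(j,j) via R1 from anc(j,f), anc(f,j)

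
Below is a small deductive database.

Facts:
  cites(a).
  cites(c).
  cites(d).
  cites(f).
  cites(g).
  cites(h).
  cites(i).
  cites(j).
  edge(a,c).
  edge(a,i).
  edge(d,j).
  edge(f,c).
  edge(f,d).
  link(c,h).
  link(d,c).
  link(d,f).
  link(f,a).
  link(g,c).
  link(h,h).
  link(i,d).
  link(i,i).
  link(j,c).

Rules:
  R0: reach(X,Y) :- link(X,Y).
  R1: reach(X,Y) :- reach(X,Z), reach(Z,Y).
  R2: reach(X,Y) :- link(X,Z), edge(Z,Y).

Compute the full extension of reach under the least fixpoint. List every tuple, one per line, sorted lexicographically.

round 1: derive reach(c,h) via R0 from link(c,h)
round 1: derive reach(d,c) via R0 from link(d,c)
round 1: derive reach(d,f) via R0 from link(d,f)
round 1: derive reach(f,a) via R0 from link(f,a)
round 1: derive reach(g,c) via R0 from link(g,c)
round 1: derive reach(h,h) via R0 from link(h,h)
round 1: derive reach(i,d) via R0 from link(i,d)
round 1: derive reach(i,i) via R0 from link(i,i)
round 1: derive reach(j,c) via R0 from link(j,c)
round 1: derive reach(d,d) via R2 from link(d,f), edge(f,d)
round 1: derive reach(f,c) via R2 from link(f,a), edge(a,c)
round 1: derive reach(f,i) via R2 from link(f,a), edge(a,i)
round 1: derive reach(i,j) via R2 from link(i,d), edge(d,j)
round 2: derive reach(d,a) via R1 from reach(d,f), reach(f,a)
round 2: derive reach(d,h) via R1 from reach(d,c), reach(c,h)
round 2: derive reach(d,i) via R1 from reach(d,f), reach(f,i)
round 2: derive reach(f,d) via R1 from reach(f,i), reach(i,d)
round 2: derive reach(f,h) via R1 from reach(f,c), reach(c,h)
round 2: derive reach(f,j) via R1 from reach(f,i), reach(i,j)
round 2: derive reach(g,h) via R1 from reach(g,c), reach(c,h)
round 2: derive reach(i,c) via R1 from reach(i,d), reach(d,c)
round 2: derive reach(i,f) via R1 from reach(i,d), reach(d,f)
round 2: derive reach(j,h) via R1 from reach(j,c), reach(c,h)
round 3: derive reach(d,j) via R1 from reach(d,f), reach(f,j)
round 3: derive reach(f,f) via R1 from reach(f,d), reach(d,f)
round 3: derive reach(i,a) via R1 from reach(i,d), reach(d,a)
round 3: derive reach(i,h) via R1 from reach(i,c), reach(c,h)

reach(c,h)
reach(d,a)
reach(d,c)
reach(d,d)
reach(d,f)
reach(d,h)
reach(d,i)
reach(d,j)
reach(f,a)
reach(f,c)
reach(f,d)
reach(f,f)
reach(f,h)
reach(f,i)
reach(f,j)
reach(g,c)
reach(g,h)
reach(h,h)
reach(i,a)
reach(i,c)
reach(i,d)
reach(i,f)
reach(i,h)
reach(i,i)
reach(i,j)
reach(j,c)
reach(j,h)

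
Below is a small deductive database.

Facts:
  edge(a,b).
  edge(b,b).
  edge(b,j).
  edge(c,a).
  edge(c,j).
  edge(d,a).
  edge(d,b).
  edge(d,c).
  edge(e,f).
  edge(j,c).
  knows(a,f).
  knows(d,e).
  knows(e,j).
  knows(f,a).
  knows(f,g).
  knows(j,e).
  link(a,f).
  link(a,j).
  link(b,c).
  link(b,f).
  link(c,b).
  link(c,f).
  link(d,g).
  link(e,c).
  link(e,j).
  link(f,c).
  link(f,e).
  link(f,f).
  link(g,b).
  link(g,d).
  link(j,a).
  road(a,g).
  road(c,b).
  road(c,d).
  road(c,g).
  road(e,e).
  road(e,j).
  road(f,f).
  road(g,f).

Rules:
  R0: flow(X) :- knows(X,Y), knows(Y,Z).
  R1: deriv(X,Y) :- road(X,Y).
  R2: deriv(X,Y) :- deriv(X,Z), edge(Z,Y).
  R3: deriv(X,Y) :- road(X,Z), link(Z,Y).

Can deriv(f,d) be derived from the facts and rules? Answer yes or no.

round 1: derive deriv(a,g) via R1 from road(a,g)
round 1: derive deriv(c,b) via R1 from road(c,b)
round 1: derive deriv(c,d) via R1 from road(c,d)
round 1: derive deriv(c,g) via R1 from road(c,g)
round 1: derive deriv(e,e) via R1 from road(e,e)
round 1: derive deriv(e,j) via R1 from road(e,j)
round 1: derive deriv(f,f) via R1 from road(f,f)
round 1: derive deriv(g,f) via R1 from road(g,f)
round 1: derive deriv(a,b) via R3 from road(a,g), link(g,b)
round 1: derive deriv(a,d) via R3 from road(a,g), link(g,d)
round 1: derive deriv(c,c) via R3 from road(c,b), link(b,c)
round 1: derive deriv(c,f) via R3 from road(c,b), link(b,f)
round 1: derive deriv(e,a) via R3 from road(e,j), link(j,a)
round 1: derive deriv(e,c) via R3 from road(e,e), link(e,c)
round 1: derive deriv(f,c) via R3 from road(f,f), link(f,c)
round 1: derive deriv(f,e) via R3 from road(f,f), link(f,e)
round 1: derive deriv(g,c) via R3 from road(g,f), link(f,c)
round 1: derive deriv(g,e) via R3 from road(g,f), link(f,e)
round 2: derive deriv(a,a) via R2 from deriv(a,d), edge(d,a)
round 2: derive deriv(a,c) via R2 from deriv(a,d), edge(d,c)
round 2: derive deriv(a,j) via R2 from deriv(a,b), edge(b,j)
round 2: derive deriv(c,a) via R2 from deriv(c,c), edge(c,a)
round 2: derive deriv(c,j) via R2 from deriv(c,b), edge(b,j)
round 2: derive deriv(e,b) via R2 from deriv(e,a), edge(a,b)
round 2: derive deriv(e,f) via R2 from deriv(e,e), edge(e,f)
round 2: derive deriv(f,a) via R2 from deriv(f,c), edge(c,a)
round 2: derive deriv(f,j) via R2 from deriv(f,c), edge(c,j)
round 2: derive deriv(g,a) via R2 from deriv(g,c), edge(c,a)
round 2: derive deriv(g,j) via R2 from deriv(g,c), edge(c,j)
round 3: derive deriv(f,b) via R2 from deriv(f,a), edge(a,b)
round 3: derive deriv(g,b) via R2 from deriv(g,a), edge(a,b)

no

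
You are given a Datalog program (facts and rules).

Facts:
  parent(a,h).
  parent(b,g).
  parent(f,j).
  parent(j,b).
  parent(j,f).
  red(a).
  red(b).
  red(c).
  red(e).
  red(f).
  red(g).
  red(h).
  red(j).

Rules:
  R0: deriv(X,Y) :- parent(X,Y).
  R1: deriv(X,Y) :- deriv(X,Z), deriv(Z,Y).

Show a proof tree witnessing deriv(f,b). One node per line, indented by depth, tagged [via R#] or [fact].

deriv(f,b)  [via R1]
  deriv(f,j)  [via R0]
    parent(f,j)  [fact]
  deriv(j,b)  [via R0]
    parent(j,b)  [fact]

round 1: derive deriv(a,h) via R0 from parent(a,h)
round 1: derive deriv(b,g) via R0 from parent(b,g)
round 1: derive deriv(f,j) via R0 from parent(f,j)
round 1: derive deriv(j,b) via R0 from parent(j,b)
round 1: derive deriv(j,f) via R0 from parent(j,f)
round 2: derive deriv(f,b) via R1 from deriv(f,j), deriv(j,b)
round 2: derive deriv(f,f) via R1 from deriv(f,j), deriv(j,f)
round 2: derive deriv(j,g) via R1 from deriv(j,b), deriv(b,g)
round 2: derive deriv(j,j) via R1 from deriv(j,f), deriv(f,j)
round 3: derive deriv(f,g) via R1 from deriv(f,b), deriv(b,g)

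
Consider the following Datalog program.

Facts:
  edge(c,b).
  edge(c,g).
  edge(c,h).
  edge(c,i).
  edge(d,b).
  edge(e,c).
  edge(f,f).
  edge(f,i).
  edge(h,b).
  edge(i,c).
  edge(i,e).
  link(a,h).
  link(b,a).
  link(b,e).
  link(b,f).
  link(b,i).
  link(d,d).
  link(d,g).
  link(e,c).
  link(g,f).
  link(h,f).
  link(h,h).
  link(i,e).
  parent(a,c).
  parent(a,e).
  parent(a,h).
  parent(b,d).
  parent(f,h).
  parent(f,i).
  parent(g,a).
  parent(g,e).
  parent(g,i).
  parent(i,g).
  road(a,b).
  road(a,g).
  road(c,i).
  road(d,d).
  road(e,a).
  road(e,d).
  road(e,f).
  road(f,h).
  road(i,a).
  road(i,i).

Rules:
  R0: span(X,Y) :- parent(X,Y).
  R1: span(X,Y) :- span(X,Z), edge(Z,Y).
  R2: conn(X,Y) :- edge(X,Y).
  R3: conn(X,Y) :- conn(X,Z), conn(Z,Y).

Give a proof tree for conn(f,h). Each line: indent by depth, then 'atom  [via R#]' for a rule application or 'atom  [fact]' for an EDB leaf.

round 1: derive conn(c,b) via R2 from edge(c,b)
round 1: derive conn(c,g) via R2 from edge(c,g)
round 1: derive conn(c,h) via R2 from edge(c,h)
round 1: derive conn(c,i) via R2 from edge(c,i)
round 1: derive conn(d,b) via R2 from edge(d,b)
round 1: derive conn(e,c) via R2 from edge(e,c)
round 1: derive conn(f,f) via R2 from edge(f,f)
round 1: derive conn(f,i) via R2 from edge(f,i)
round 1: derive conn(h,b) via R2 from edge(h,b)
round 1: derive conn(i,c) via R2 from edge(i,c)
round 1: derive conn(i,e) via R2 from edge(i,e)
round 2: derive conn(c,c) via R3 from conn(c,i), conn(i,c)
round 2: derive conn(c,e) via R3 from conn(c,i), conn(i,e)
round 2: derive conn(e,b) via R3 from conn(e,c), conn(c,b)
round 2: derive conn(e,g) via R3 from conn(e,c), conn(c,g)
round 2: derive conn(e,h) via R3 from conn(e,c), conn(c,h)
round 2: derive conn(e,i) via R3 from conn(e,c), conn(c,i)
round 2: derive conn(f,c) via R3 from conn(f,i), conn(i,c)
round 2: derive conn(f,e) via R3 from conn(f,i), conn(i,e)
round 2: derive conn(i,b) via R3 from conn(i,c), conn(c,b)
round 2: derive conn(i,g) via R3 from conn(i,c), conn(c,g)
round 2: derive conn(i,h) via R3 from conn(i,c), conn(c,h)
round 2: derive conn(i,i) via R3 from conn(i,c), conn(c,i)
round 3: derive conn(e,e) via R3 from conn(e,c), conn(c,e)
round 3: derive conn(f,b) via R3 from conn(f,c), conn(c,b)
round 3: derive conn(f,g) via R3 from conn(f,c), conn(c,g)
round 3: derive conn(f,h) via R3 from conn(f,c), conn(c,h)

conn(f,h)  [via R3]
  conn(f,c)  [via R3]
    conn(f,i)  [via R2]
      edge(f,i)  [fact]
    conn(i,c)  [via R2]
      edge(i,c)  [fact]
  conn(c,h)  [via R2]
    edge(c,h)  [fact]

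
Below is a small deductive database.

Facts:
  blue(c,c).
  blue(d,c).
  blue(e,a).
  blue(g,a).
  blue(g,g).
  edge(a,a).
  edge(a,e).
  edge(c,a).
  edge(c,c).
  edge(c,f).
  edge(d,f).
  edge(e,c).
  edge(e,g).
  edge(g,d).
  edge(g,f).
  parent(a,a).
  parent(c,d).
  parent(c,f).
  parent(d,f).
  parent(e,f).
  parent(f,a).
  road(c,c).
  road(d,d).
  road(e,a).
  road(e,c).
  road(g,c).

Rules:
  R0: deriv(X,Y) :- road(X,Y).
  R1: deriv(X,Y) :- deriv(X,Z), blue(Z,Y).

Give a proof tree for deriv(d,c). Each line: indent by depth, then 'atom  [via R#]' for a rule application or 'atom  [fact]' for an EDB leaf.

deriv(d,c)  [via R1]
  deriv(d,d)  [via R0]
    road(d,d)  [fact]
  blue(d,c)  [fact]

round 1: derive deriv(c,c) via R0 from road(c,c)
round 1: derive deriv(d,d) via R0 from road(d,d)
round 1: derive deriv(e,a) via R0 from road(e,a)
round 1: derive deriv(e,c) via R0 from road(e,c)
round 1: derive deriv(g,c) via R0 from road(g,c)
round 2: derive deriv(d,c) via R1 from deriv(d,d), blue(d,c)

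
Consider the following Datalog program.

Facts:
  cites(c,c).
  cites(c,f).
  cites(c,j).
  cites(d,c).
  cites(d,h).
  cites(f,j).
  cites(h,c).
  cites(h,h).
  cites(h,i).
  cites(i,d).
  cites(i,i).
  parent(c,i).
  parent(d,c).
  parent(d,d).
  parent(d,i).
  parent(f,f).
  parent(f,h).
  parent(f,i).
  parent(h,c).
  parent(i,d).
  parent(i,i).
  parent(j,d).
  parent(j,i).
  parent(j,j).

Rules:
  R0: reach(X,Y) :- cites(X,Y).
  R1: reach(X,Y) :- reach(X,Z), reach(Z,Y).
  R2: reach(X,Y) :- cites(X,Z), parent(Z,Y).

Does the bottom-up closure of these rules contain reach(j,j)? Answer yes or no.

round 1: derive reach(c,c) via R0 from cites(c,c)
round 1: derive reach(c,f) via R0 from cites(c,f)
round 1: derive reach(c,j) via R0 from cites(c,j)
round 1: derive reach(d,c) via R0 from cites(d,c)
round 1: derive reach(d,h) via R0 from cites(d,h)
round 1: derive reach(f,j) via R0 from cites(f,j)
round 1: derive reach(h,c) via R0 from cites(h,c)
round 1: derive reach(h,h) via R0 from cites(h,h)
round 1: derive reach(h,i) via R0 from cites(h,i)
round 1: derive reach(i,d) via R0 from cites(i,d)
round 1: derive reach(i,i) via R0 from cites(i,i)
round 1: derive reach(c,d) via R2 from cites(c,j), parent(j,d)
round 1: derive reach(c,h) via R2 from cites(c,f), parent(f,h)
round 1: derive reach(c,i) via R2 from cites(c,c), parent(c,i)
round 1: derive reach(d,i) via R2 from cites(d,c), parent(c,i)
round 1: derive reach(f,d) via R2 from cites(f,j), parent(j,d)
round 1: derive reach(f,i) via R2 from cites(f,j), parent(j,i)
round 1: derive reach(h,d) via R2 from cites(h,i), parent(i,d)
round 1: derive reach(i,c) via R2 from cites(i,d), parent(d,c)
round 2: derive reach(d,d) via R1 from reach(d,c), reach(c,d)
round 2: derive reach(d,f) via R1 from reach(d,c), reach(c,f)
round 2: derive reach(d,j) via R1 from reach(d,c), reach(c,j)
round 2: derive reach(f,c) via R1 from reach(f,d), reach(d,c)
round 2: derive reach(f,h) via R1 from reach(f,d), reach(d,h)
round 2: derive reach(h,f) via R1 from reach(h,c), reach(c,f)
round 2: derive reach(h,j) via R1 from reach(h,c), reach(c,j)
round 2: derive reach(i,f) via R1 from reach(i,c), reach(c,f)
round 2: derive reach(i,h) via R1 from reach(i,c), reach(c,h)
round 2: derive reach(i,j) via R1 from reach(i,c), reach(c,j)
round 3: derive reach(f,f) via R1 from reach(f,c), reach(c,f)

no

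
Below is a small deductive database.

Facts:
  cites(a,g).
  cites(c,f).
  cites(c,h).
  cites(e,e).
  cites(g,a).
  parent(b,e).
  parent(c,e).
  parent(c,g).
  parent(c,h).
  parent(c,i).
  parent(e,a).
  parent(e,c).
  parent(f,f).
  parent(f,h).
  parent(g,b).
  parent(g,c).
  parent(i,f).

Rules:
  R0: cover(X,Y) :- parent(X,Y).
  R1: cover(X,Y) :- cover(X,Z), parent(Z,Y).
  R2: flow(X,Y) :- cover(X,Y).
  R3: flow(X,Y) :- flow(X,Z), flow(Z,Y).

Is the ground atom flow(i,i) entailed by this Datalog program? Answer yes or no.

no

round 1: derive cover(b,e) via R0 from parent(b,e)
round 1: derive cover(c,e) via R0 from parent(c,e)
round 1: derive cover(c,g) via R0 from parent(c,g)
round 1: derive cover(c,h) via R0 from parent(c,h)
round 1: derive cover(c,i) via R0 from parent(c,i)
round 1: derive cover(e,a) via R0 from parent(e,a)
round 1: derive cover(e,c) via R0 from parent(e,c)
round 1: derive cover(f,f) via R0 from parent(f,f)
round 1: derive cover(f,h) via R0 from parent(f,h)
round 1: derive cover(g,b) via R0 from parent(g,b)
round 1: derive cover(g,c) via R0 from parent(g,c)
round 1: derive cover(i,f) via R0 from parent(i,f)
round 2: derive cover(b,a) via R1 from cover(b,e), parent(e,a)
round 2: derive cover(b,c) via R1 from cover(b,e), parent(e,c)
round 2: derive cover(c,a) via R1 from cover(c,e), parent(e,a)
round 2: derive cover(c,b) via R1 from cover(c,g), parent(g,b)
round 2: derive cover(c,c) via R1 from cover(c,e), parent(e,c)
round 2: derive cover(c,f) via R1 from cover(c,i), parent(i,f)
round 2: derive cover(e,e) via R1 from cover(e,c), parent(c,e)
round 2: derive cover(e,g) via R1 from cover(e,c), parent(c,g)
round 2: derive cover(e,h) via R1 from cover(e,c), parent(c,h)
round 2: derive cover(e,i) via R1 from cover(e,c), parent(c,i)
round 2: derive cover(g,e) via R1 from cover(g,b), parent(b,e)
round 2: derive cover(g,g) via R1 from cover(g,c), parent(c,g)
round 2: derive cover(g,h) via R1 from cover(g,c), parent(c,h)
round 2: derive cover(g,i) via R1 from cover(g,c), parent(c,i)
round 2: derive cover(i,h) via R1 from cover(i,f), parent(f,h)
round 2: derive flow(b,e) via R2 from cover(b,e)
round 2: derive flow(c,e) via R2 from cover(c,e)
round 2: derive flow(c,g) via R2 from cover(c,g)
round 2: derive flow(c,h) via R2 from cover(c,h)
round 2: derive flow(c,i) via R2 from cover(c,i)
round 2: derive flow(e,a) via R2 from cover(e,a)
round 2: derive flow(e,c) via R2 from cover(e,c)
round 2: derive flow(f,f) via R2 from cover(f,f)
round 2: derive flow(f,h) via R2 from cover(f,h)
round 2: derive flow(g,b) via R2 from cover(g,b)
round 2: derive flow(g,c) via R2 from cover(g,c)
round 2: derive flow(i,f) via R2 from cover(i,f)
round 3: derive cover(b,g) via R1 from cover(b,c), parent(c,g)
round 3: derive cover(b,h) via R1 from cover(b,c), parent(c,h)
round 3: derive cover(b,i) via R1 from cover(b,c), parent(c,i)
round 3: derive cover(e,b) via R1 from cover(e,g), parent(g,b)
round 3: derive cover(e,f) via R1 from cover(e,i), parent(i,f)
round 3: derive cover(g,a) via R1 from cover(g,e), parent(e,a)
round 3: derive cover(g,f) via R1 from cover(g,i), parent(i,f)
round 3: derive flow(b,a) via R2 from cover(b,a)
round 3: derive flow(b,c) via R2 from cover(b,c)
round 3: derive flow(c,a) via R2 from cover(c,a)
round 3: derive flow(c,b) via R2 from cover(c,b)
round 3: derive flow(c,c) via R2 from cover(c,c)
round 3: derive flow(c,f) via R2 from cover(c,f)
round 3: derive flow(e,e) via R2 from cover(e,e)
round 3: derive flow(e,g) via R2 from cover(e,g)
round 3: derive flow(e,h) via R2 from cover(e,h)
round 3: derive flow(e,i) via R2 from cover(e,i)
round 3: derive flow(g,e) via R2 from cover(g,e)
round 3: derive flow(g,g) via R2 from cover(g,g)
round 3: derive flow(g,h) via R2 from cover(g,h)
round 3: derive flow(g,i) via R2 from cover(g,i)
round 3: derive flow(i,h) via R2 from cover(i,h)
round 4: derive cover(b,b) via R1 from cover(b,g), parent(g,b)
round 4: derive cover(b,f) via R1 from cover(b,i), parent(i,f)
round 4: derive flow(b,g) via R2 from cover(b,g)
round 4: derive flow(b,h) via R2 from cover(b,h)
round 4: derive flow(b,i) via R2 from cover(b,i)
round 4: derive flow(e,b) via R2 from cover(e,b)
round 4: derive flow(e,f) via R2 from cover(e,f)
round 4: derive flow(g,a) via R2 from cover(g,a)
round 4: derive flow(g,f) via R2 from cover(g,f)
round 4: derive flow(b,b) via R3 from flow(b,c), flow(c,b)
round 4: derive flow(b,f) via R3 from flow(b,c), flow(c,f)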